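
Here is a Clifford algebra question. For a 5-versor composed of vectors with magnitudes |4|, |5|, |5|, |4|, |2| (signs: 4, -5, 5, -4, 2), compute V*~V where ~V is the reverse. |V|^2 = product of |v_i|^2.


Each vector v_i has |v_i|^2 = s_i^2
Squared scales: 4^2 = 16, (-5)^2 = 25, 5^2 = 25, (-4)^2 = 16, 2^2 = 4
|V|^2 = 16 * 25 * 25 * 16 * 4
= 640000


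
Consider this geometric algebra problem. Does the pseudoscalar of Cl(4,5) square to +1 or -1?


The pseudoscalar I = e1...e_n (product of all n generators) of Cl(p,q) satisfies I^2 = (-1)^(q + n(n-1)/2).
p = 4, q = 5, n = p + q = 9
n(n-1)/2 = 9 * 8 / 2 = 36
Exponent = q + n(n-1)/2 = 5 + 36 = 41
I^2 = (-1)^41 = -1


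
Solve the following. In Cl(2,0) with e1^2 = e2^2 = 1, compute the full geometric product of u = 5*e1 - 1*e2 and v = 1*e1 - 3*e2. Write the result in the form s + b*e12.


Expand: (5*e1 - 1*e2)(1*e1 - 3*e2)
= 5*1*e1e1 + 5*(-3)*e1e2 + (-1)*1*e2e1 + (-1)*(-3)*e2e2
Using e1^2 = e2^2 = 1, e2e1 = -e1e2:
Scalar part s = 5*1 + (-1)*(-3) = 5 + 3 = 8
Bivector part b = 5*(-3) - (-1)*1 = -15 - (-1) = -14
uv = 8 - 14*e12


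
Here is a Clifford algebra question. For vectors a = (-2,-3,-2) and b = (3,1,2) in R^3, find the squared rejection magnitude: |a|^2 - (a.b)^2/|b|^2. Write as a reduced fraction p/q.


|a|^2 = (-2)^2 + (-3)^2 + (-2)^2 = 17
|b|^2 = 3^2 + 1^2 + 2^2 = 14
a . b = (-2)*3 + (-3)*1 + (-2)*2 = -13
(a.b)^2 = (-13)^2 = 169
|rej|^2 = 17 - 169/14
= (238 - 169)/14
= 69/14
In lowest terms: 69/14


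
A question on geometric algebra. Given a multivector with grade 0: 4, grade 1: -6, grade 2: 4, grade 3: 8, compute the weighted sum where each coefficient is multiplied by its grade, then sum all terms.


Grade-weighted sum = sum of grade_k * coefficient_k
0*4 = 0
1*(-6) = -6
2*4 = 8
3*8 = 24
Total = 0 + (-6) + 8 + 24 = 26


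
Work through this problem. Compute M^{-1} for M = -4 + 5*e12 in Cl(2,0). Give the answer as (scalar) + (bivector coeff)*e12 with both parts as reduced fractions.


M = -4 + 5*e12, where e12^2 = -1.
Since M commutes with its reverse ~M = a - b*e12, M * ~M = a^2 - b^2*e12^2 = a^2 + b^2.
So M^{-1} = ~M / (a^2 + b^2) = (a - b*e12)/(a^2 + b^2).
a^2 + b^2 = 16 + 25 = 41
Scalar part = -4/41 = -4/41
Bivector coeff = -5/41 = -5/41
M^{-1} = -4/41 - 5/41*e12


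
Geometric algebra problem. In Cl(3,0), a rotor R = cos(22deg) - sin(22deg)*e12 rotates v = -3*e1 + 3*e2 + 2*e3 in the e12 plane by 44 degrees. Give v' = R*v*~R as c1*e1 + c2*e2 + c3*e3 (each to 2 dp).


Rotor R = cos(22deg) - sin(22deg)*e12
Rotation angle theta = 2 * 22 = 44 degrees in the e12 plane (e1 -> e2).
The component perpendicular to the plane (e3) is invariant: v'_3 = v3 = 2.00
cos(44deg) = 0.7193, sin(44deg) = 0.6947
v'_1 = v1*cos(theta) - v2*sin(theta) = -3*0.7193 - 3*0.6947 = -4.24
v'_2 = v1*sin(theta) + v2*cos(theta) = -3*0.6947 + 3*0.7193 = 0.07
v' = -4.24*e1 + 0.07*e2 + 2.00*e3


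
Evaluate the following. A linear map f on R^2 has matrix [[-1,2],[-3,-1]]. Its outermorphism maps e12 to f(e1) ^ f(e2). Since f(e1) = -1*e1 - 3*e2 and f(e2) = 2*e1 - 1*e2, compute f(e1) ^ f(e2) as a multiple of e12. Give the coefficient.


The outermorphism of a linear map f sends e1^e2 to f(e1)^f(e2).
f(e1) = -1*e1 - 3*e2
f(e2) = 2*e1 - 1*e2
f(e1) ^ f(e2) = (-1*e1 - 3*e2) ^ (2*e1 - 1*e2)
= (-1)*(-1)*e12 + (-3)*2*e21
= (1 - (-6))*e12
= 7*e12
Coefficient = 7


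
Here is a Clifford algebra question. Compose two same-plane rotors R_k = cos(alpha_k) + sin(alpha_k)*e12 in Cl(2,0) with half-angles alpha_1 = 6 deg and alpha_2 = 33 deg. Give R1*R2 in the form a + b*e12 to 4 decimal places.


Same-plane rotors commute and their half-angles add:
R1*R2 = cos(a1 + a2) + sin(a1 + a2)*e12.
a1 + a2 = 6 + 33 = 39 deg
cos(39 deg) = 0.7771
sin(39 deg) = 0.6293
R1*R2 = 0.7771 + 0.6293*e12


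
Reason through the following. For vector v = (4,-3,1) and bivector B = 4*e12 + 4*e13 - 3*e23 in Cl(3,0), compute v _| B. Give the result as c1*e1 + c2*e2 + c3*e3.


Left contraction v _| B = <vB>_1 (grade-1 part of the geometric product vB).
Using e1_|e12 = e2, e2_|e12 = -e1, e1_|e13 = e3, e3_|e13 = -e1, e2_|e23 = e3, e3_|e23 = -e2:
e1 coeff: -v2*b12 - v3*b13 = -(-3)*(4) - (1)*(4) = 8
e2 coeff: v1*b12 - v3*b23 = (4)*(4) - (1)*(-3) = 19
e3 coeff: v1*b13 + v2*b23 = (4)*(4) + (-3)*(-3) = 25
v _| B = 8*e1 + 19*e2 + 25*e3


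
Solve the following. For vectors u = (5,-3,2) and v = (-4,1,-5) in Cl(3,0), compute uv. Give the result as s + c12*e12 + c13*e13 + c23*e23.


In Cl(3,0): e_i^2 = 1, e_ie_j = -e_je_i for i != j.
Scalar part = u . v = 5*(-4) + (-3)*1 + 2*(-5)
= -20 + (-3) + (-10) = -33
e12 coeff = 5*1 - (-3)*(-4) = 5 - 12 = -7
e13 coeff = 5*(-5) - 2*(-4) = -25 - (-8) = -17
e23 coeff = (-3)*(-5) - 2*1 = 15 - 2 = 13
uv = -33 - 7*e12 - 17*e13 + 13*e23


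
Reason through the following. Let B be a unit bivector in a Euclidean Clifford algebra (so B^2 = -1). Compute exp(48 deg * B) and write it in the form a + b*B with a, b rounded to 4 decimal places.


For a unit bivector B with B^2 = -1, the exponential series gives
e^(theta*B) = cos(theta) + sin(theta)*B (the GA analogue of Euler's formula).
theta = 48 degrees = 0.837758 rad
cos(48 deg) = 0.6691
sin(48 deg) = 0.7431
exp(theta*B) = 0.6691 + 0.7431*B


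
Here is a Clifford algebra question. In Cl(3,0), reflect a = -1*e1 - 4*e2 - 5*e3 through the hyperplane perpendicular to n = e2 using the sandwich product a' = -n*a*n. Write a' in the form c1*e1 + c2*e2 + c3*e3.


Reflection formula: a' = -n*a*n, with n = e2 (unit vector, n^2 = 1).
For reflection through hyperplane perp to e2:
The component along e2 flips sign, others stay.
a = (-1, -4, -5)
a' = (-1, 4, -5)
a' = -1*e1 + 4*e2 - 5*e3


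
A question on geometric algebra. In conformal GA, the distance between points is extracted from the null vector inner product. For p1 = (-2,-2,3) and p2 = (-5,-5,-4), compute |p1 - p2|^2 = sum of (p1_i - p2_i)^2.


p1 - p2 = (3, 3, 7)
|p1 - p2|^2 = 3^2 + 3^2 + 7^2
= 9 + 9 + 49
= 67


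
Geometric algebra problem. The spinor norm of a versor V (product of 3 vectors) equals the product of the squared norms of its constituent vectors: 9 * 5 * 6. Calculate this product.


Spinor norm N(V) = |v1|^2 * |v2|^2 * ... * |v3|^2
= 9 * 5 * 6
Running product: 9, 45, 270
N(V) = 270


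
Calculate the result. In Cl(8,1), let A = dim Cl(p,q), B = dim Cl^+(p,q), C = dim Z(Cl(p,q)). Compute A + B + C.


n = 8 + 1 = 9
Total dim = 2^9 = 512
Even subalgebra dim = 2^8 = 256
n is odd, so center dim = 2
Sum = 512 + 256 + 2 = 770


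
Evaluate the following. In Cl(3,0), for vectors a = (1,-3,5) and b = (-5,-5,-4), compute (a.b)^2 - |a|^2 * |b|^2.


a . b = 1*(-5) + (-3)*(-5) + 5*(-4)
= -5 + 15 + (-20) = -10
|a|^2 = 1^2 + (-3)^2 + 5^2 = 35
|b|^2 = (-5)^2 + (-5)^2 + (-4)^2 = 66
(a.b)^2 = (-10)^2 = 100
|a|^2 * |b|^2 = 35 * 66 = 2310
Result = 100 - 2310 = -2210


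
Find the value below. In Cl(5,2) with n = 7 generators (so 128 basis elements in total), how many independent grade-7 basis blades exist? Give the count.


Number of grade-k basis blades in Cl(p,q) with n = p + q is C(n, k).
n = 5 + 2 = 7
C(7, 7) = 7! / (7! * 0!)
= 5040 / (5040 * 1)
= 1


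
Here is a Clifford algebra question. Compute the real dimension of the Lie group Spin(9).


Spin(n) double-covers SO(n); both have Lie algebra so(n) of dimension n(n-1)/2.
n = 9
n(n-1) = 9 * 8 = 72
dim Spin(9) = 72/2 = 36


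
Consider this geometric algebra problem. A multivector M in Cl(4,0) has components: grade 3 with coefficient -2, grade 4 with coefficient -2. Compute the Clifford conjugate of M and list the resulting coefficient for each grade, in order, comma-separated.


Clifford conjugate sign for grade k: (-1)^(k(k+1)/2)
Grade 3: (-1)^(3*4/2) = (-1)^6 = 1, coeff -2 -> -2
Grade 4: (-1)^(4*5/2) = (-1)^10 = 1, coeff -2 -> -2
Conjugated coefficients: -2, -2


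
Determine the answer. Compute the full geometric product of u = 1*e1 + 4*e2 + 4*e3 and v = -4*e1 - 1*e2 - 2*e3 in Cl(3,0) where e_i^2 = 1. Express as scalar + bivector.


In Cl(3,0): e_i^2 = 1, e_ie_j = -e_je_i for i != j.
Scalar part = u . v = 1*(-4) + 4*(-1) + 4*(-2)
= -4 + (-4) + (-8) = -16
e12 coeff = 1*(-1) - 4*(-4) = -1 - (-16) = 15
e13 coeff = 1*(-2) - 4*(-4) = -2 - (-16) = 14
e23 coeff = 4*(-2) - 4*(-1) = -8 - (-4) = -4
uv = -16 + 15*e12 + 14*e13 - 4*e23


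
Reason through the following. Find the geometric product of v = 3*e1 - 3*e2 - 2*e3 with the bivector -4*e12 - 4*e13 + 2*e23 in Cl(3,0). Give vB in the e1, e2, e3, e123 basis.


vB has grade-1 (vector) and grade-3 (trivector) parts: vB = (v _| B) + (v ^ B).
Vector part <vB>_1:
  e1: -v2*b12 - v3*b13 = -(-3)*(-4) - (-2)*(-4) = -20
  e2: v1*b12 - v3*b23 = (3)*(-4) - (-2)*(2) = -8
  e3: v1*b13 + v2*b23 = (3)*(-4) + (-3)*(2) = -18
Trivector part <vB>_3:
  e123: v1*b23 - v2*b13 + v3*b12 = (3)*(2) - (-3)*(-4) + (-2)*(-4) = 2
vB = -20*e1 - 8*e2 - 18*e3 + 2*e123


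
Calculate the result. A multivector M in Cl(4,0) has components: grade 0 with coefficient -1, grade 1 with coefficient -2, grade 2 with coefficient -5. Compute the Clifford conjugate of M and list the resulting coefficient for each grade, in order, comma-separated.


Clifford conjugate sign for grade k: (-1)^(k(k+1)/2)
Grade 0: (-1)^(0*1/2) = (-1)^0 = 1, coeff -1 -> -1
Grade 1: (-1)^(1*2/2) = (-1)^1 = -1, coeff -2 -> 2
Grade 2: (-1)^(2*3/2) = (-1)^3 = -1, coeff -5 -> 5
Conjugated coefficients: -1, 2, 5


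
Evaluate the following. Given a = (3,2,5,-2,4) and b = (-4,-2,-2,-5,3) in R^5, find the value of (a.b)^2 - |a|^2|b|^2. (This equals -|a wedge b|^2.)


a . b = 3*(-4) + 2*(-2) + 5*(-2) + (-2)*(-5) + 4*3
= -12 + (-4) + (-10) + 10 + 12 = -4
|a|^2 = 3^2 + 2^2 + 5^2 + (-2)^2 + 4^2 = 58
|b|^2 = (-4)^2 + (-2)^2 + (-2)^2 + (-5)^2 + 3^2 = 58
(a.b)^2 = (-4)^2 = 16
|a|^2 * |b|^2 = 58 * 58 = 3364
Result = 16 - 3364 = -3348


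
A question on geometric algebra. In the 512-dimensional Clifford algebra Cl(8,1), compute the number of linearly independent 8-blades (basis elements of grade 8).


Number of grade-k basis blades in Cl(p,q) with n = p + q is C(n, k).
n = 8 + 1 = 9
C(9, 8) = 9! / (8! * 1!)
= 362880 / (40320 * 1)
= 9


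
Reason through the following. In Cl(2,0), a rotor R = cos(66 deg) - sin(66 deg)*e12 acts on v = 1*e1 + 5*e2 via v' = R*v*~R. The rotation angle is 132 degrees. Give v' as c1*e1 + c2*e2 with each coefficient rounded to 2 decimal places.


Rotor R = cos(66deg) - sin(66deg)*e12
Rotation angle theta = 2 * 66 = 132 degrees
v' = R*v*~R rotates v by theta.
cos(132deg) = -0.6691, sin(132deg) = 0.7431
v'_1 = 1*cos(132deg) - 5*sin(132deg)
= 1*(-0.6691) - 5*0.7431
= -4.38
v'_2 = 1*sin(132deg) + 5*cos(132deg)
= 1*0.7431 + 5*(-0.6691)
= -2.60
v' = -4.38*e1 - 2.60*e2


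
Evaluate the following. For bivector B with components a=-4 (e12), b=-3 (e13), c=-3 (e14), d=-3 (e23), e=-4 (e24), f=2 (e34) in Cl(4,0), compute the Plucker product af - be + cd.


Plucker relation: af - be + cd
a*f = (-4)*2 = -8
b*e = (-3)*(-4) = 12
c*d = (-3)*(-3) = 9
af - be + cd = -8 - 12 + 9
= -11


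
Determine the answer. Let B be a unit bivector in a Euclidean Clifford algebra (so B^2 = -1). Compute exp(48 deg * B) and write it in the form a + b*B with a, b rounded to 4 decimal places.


For a unit bivector B with B^2 = -1, the exponential series gives
e^(theta*B) = cos(theta) + sin(theta)*B (the GA analogue of Euler's formula).
theta = 48 degrees = 0.837758 rad
cos(48 deg) = 0.6691
sin(48 deg) = 0.7431
exp(theta*B) = 0.6691 + 0.7431*B


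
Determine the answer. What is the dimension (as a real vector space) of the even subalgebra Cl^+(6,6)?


Even subalgebra dimension = 2^(n-1)
n = 6 + 6 = 12
2^(12 - 1) = 2^11 = 2048
Verification: sum of C(12,k) for even k = 1 + 66 + 495 + 924 + 495 + 66 + 1 = 2048
Result = 2048


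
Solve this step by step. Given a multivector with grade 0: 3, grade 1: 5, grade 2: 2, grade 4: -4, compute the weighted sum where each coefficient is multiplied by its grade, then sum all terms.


Grade-weighted sum = sum of grade_k * coefficient_k
0*3 = 0
1*5 = 5
2*2 = 4
4*(-4) = -16
Total = 0 + 5 + 4 + (-16) = -7


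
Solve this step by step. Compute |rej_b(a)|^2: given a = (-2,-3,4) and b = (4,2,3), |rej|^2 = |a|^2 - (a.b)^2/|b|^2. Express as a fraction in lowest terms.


|a|^2 = (-2)^2 + (-3)^2 + 4^2 = 29
|b|^2 = 4^2 + 2^2 + 3^2 = 29
a . b = (-2)*4 + (-3)*2 + 4*3 = -2
(a.b)^2 = (-2)^2 = 4
|rej|^2 = 29 - 4/29
= (841 - 4)/29
= 837/29
In lowest terms: 837/29


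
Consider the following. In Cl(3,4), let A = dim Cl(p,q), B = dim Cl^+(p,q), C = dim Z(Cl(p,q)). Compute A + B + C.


n = 3 + 4 = 7
Total dim = 2^7 = 128
Even subalgebra dim = 2^6 = 64
n is odd, so center dim = 2
Sum = 128 + 64 + 2 = 194


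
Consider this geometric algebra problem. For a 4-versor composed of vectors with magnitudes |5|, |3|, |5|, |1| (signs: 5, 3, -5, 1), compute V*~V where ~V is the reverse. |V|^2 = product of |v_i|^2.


Each vector v_i has |v_i|^2 = s_i^2
Squared scales: 5^2 = 25, 3^2 = 9, (-5)^2 = 25, 1^2 = 1
|V|^2 = 25 * 9 * 25 * 1
= 5625


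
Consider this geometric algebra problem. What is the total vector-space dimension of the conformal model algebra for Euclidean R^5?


The conformal model of R^5 uses Cl(6,1): the 5 Euclidean generators plus two extra orthogonal generators e+ (e+^2 = +1) and e- (e-^2 = -1), from which the null vectors e0, einf are built.
Number of generators m = 5 + 2 = 7.
dim Cl(p,q) = 2^m = 2^7 = 128


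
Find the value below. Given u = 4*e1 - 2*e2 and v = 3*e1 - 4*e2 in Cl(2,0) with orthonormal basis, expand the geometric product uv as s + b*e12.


Expand: (4*e1 - 2*e2)(3*e1 - 4*e2)
= 4*3*e1e1 + 4*(-4)*e1e2 + (-2)*3*e2e1 + (-2)*(-4)*e2e2
Using e1^2 = e2^2 = 1, e2e1 = -e1e2:
Scalar part s = 4*3 + (-2)*(-4) = 12 + 8 = 20
Bivector part b = 4*(-4) - (-2)*3 = -16 - (-6) = -10
uv = 20 - 10*e12


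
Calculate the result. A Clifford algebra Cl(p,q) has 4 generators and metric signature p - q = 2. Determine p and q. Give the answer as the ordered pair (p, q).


We need p + q = 4 and p - q = 2.
Adding: 2p = 4 + 2 = 6, so p = 3.
Then q = 4 - 3 = 1.
(p, q) = (3, 1)


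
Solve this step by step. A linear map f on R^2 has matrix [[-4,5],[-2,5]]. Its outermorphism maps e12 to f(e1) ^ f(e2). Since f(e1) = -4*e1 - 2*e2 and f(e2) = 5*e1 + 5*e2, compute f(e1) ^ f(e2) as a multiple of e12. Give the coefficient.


The outermorphism of a linear map f sends e1^e2 to f(e1)^f(e2).
f(e1) = -4*e1 - 2*e2
f(e2) = 5*e1 + 5*e2
f(e1) ^ f(e2) = (-4*e1 - 2*e2) ^ (5*e1 + 5*e2)
= (-4)*5*e12 + (-2)*5*e21
= (-20 - (-10))*e12
= -10*e12
Coefficient = -10


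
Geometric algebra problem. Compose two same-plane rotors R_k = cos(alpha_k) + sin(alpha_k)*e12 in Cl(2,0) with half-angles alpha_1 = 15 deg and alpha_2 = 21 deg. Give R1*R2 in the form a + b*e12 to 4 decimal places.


Same-plane rotors commute and their half-angles add:
R1*R2 = cos(a1 + a2) + sin(a1 + a2)*e12.
a1 + a2 = 15 + 21 = 36 deg
cos(36 deg) = 0.8090
sin(36 deg) = 0.5878
R1*R2 = 0.8090 + 0.5878*e12


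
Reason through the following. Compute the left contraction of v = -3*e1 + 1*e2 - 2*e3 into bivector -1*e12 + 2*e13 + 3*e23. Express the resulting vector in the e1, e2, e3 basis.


Left contraction v _| B = <vB>_1 (grade-1 part of the geometric product vB).
Using e1_|e12 = e2, e2_|e12 = -e1, e1_|e13 = e3, e3_|e13 = -e1, e2_|e23 = e3, e3_|e23 = -e2:
e1 coeff: -v2*b12 - v3*b13 = -(1)*(-1) - (-2)*(2) = 5
e2 coeff: v1*b12 - v3*b23 = (-3)*(-1) - (-2)*(3) = 9
e3 coeff: v1*b13 + v2*b23 = (-3)*(2) + (1)*(3) = -3
v _| B = 5*e1 + 9*e2 - 3*e3


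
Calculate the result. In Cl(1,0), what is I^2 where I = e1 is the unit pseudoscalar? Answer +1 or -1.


The pseudoscalar I = e1...e_n (product of all n generators) of Cl(p,q) satisfies I^2 = (-1)^(q + n(n-1)/2).
p = 1, q = 0, n = p + q = 1
n(n-1)/2 = 1 * 0 / 2 = 0
Exponent = q + n(n-1)/2 = 0 + 0 = 0
I^2 = (-1)^0 = +1


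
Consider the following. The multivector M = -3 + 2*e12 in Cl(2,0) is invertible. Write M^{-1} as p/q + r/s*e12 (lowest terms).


M = -3 + 2*e12, where e12^2 = -1.
Since M commutes with its reverse ~M = a - b*e12, M * ~M = a^2 - b^2*e12^2 = a^2 + b^2.
So M^{-1} = ~M / (a^2 + b^2) = (a - b*e12)/(a^2 + b^2).
a^2 + b^2 = 9 + 4 = 13
Scalar part = -3/13 = -3/13
Bivector coeff = -2/13 = -2/13
M^{-1} = -3/13 - 2/13*e12


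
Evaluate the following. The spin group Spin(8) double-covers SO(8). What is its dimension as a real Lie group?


Spin(n) double-covers SO(n); both have Lie algebra so(n) of dimension n(n-1)/2.
n = 8
n(n-1) = 8 * 7 = 56
dim Spin(8) = 56/2 = 28


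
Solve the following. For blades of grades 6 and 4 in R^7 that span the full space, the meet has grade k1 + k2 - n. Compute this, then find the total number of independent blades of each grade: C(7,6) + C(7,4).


Meet grade = grade(A) + grade(B) - n
= 6 + 4 - 7 = 3
C(7,6) = 7
C(7,4) = 35
dim_A + dim_B = 7 + 35 = 42


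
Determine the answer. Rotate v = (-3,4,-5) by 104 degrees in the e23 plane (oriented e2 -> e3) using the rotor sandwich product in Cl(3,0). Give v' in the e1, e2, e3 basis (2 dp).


Rotor R = cos(52deg) - sin(52deg)*e23
Rotation angle theta = 2 * 52 = 104 degrees in the e23 plane (e2 -> e3).
The component perpendicular to the plane (e1) is invariant: v'_1 = v1 = -3.00
cos(104deg) = -0.2419, sin(104deg) = 0.9703
v'_2 = v2*cos(theta) - v3*sin(theta) = 4*(-0.2419) - (-5)*0.9703 = 3.88
v'_3 = v2*sin(theta) + v3*cos(theta) = 4*0.9703 + (-5)*(-0.2419) = 5.09
v' = -3.00*e1 + 3.88*e2 + 5.09*e3


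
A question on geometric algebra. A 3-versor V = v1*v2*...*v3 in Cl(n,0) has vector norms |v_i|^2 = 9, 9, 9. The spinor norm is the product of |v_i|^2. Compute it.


Spinor norm N(V) = |v1|^2 * |v2|^2 * ... * |v3|^2
= 9 * 9 * 9
Running product: 9, 81, 729
N(V) = 729


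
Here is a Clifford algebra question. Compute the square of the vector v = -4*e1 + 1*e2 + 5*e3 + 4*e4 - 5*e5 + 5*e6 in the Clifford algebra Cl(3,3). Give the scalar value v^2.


v^2 = sum of c_i^2 * e_i^2
Positive signature terms (e_i^2 = +1): (-4)^2 + 1^2 + 5^2 = 42
Negative signature terms (e_j^2 = -1): 4^2 + (-5)^2 + 5^2 = 66
v^2 = 42 - 66 = -24


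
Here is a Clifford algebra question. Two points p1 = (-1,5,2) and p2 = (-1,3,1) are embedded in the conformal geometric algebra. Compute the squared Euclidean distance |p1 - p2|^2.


p1 - p2 = (0, 2, 1)
|p1 - p2|^2 = 0^2 + 2^2 + 1^2
= 0 + 4 + 1
= 5


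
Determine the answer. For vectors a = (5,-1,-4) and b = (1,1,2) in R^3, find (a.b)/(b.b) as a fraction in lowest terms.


Projection coefficient = (a . b) / (b . b)
a . b = 5*1 + (-1)*1 + (-4)*2
= 5 + (-1) + (-8) = -4
b . b = 1^2 + 1^2 + 2^2
= 1 + 1 + 4 = 6
Coefficient = -4/6
In lowest terms: -2/3


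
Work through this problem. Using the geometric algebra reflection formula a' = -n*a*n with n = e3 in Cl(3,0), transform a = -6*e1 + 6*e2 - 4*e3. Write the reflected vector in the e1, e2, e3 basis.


Reflection formula: a' = -n*a*n, with n = e3 (unit vector, n^2 = 1).
For reflection through hyperplane perp to e3:
The component along e3 flips sign, others stay.
a = (-6, 6, -4)
a' = (-6, 6, 4)
a' = -6*e1 + 6*e2 + 4*e3


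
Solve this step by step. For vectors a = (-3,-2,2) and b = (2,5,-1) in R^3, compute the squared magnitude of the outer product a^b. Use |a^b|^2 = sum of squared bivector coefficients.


a wedge b = (a1*b2 - a2*b1)*e12 + (a1*b3 - a3*b1)*e13 + (a2*b3 - a3*b2)*e23
e12 coeff: (-3)*5 - (-2)*2 = -15 - (-4) = -11
e13 coeff: (-3)*(-1) - 2*2 = 3 - 4 = -1
e23 coeff: (-2)*(-1) - 2*5 = 2 - 10 = -8
|a wedge b|^2 = (-11)^2 + (-1)^2 + (-8)^2
= 121 + 1 + 64
= 186


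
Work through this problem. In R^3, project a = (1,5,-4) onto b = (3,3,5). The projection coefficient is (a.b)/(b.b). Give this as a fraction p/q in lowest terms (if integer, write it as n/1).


Projection coefficient = (a . b) / (b . b)
a . b = 1*3 + 5*3 + (-4)*5
= 3 + 15 + (-20) = -2
b . b = 3^2 + 3^2 + 5^2
= 9 + 9 + 25 = 43
Coefficient = -2/43
In lowest terms: -2/43


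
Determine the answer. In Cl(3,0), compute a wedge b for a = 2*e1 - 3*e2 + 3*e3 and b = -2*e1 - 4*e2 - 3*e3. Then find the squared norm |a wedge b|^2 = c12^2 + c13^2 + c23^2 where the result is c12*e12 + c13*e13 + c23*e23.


a wedge b = (a1*b2 - a2*b1)*e12 + (a1*b3 - a3*b1)*e13 + (a2*b3 - a3*b2)*e23
e12 coeff: 2*(-4) - (-3)*(-2) = -8 - 6 = -14
e13 coeff: 2*(-3) - 3*(-2) = -6 - (-6) = 0
e23 coeff: (-3)*(-3) - 3*(-4) = 9 - (-12) = 21
|a wedge b|^2 = (-14)^2 + 0^2 + 21^2
= 196 + 0 + 441
= 637


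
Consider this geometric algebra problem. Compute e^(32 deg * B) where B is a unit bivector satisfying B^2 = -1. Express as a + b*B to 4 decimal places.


For a unit bivector B with B^2 = -1, the exponential series gives
e^(theta*B) = cos(theta) + sin(theta)*B (the GA analogue of Euler's formula).
theta = 32 degrees = 0.558505 rad
cos(32 deg) = 0.8480
sin(32 deg) = 0.5299
exp(theta*B) = 0.8480 + 0.5299*B


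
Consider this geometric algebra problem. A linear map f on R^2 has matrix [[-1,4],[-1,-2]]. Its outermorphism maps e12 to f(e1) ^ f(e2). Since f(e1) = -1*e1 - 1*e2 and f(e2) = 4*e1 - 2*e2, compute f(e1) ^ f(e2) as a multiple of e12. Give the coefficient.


The outermorphism of a linear map f sends e1^e2 to f(e1)^f(e2).
f(e1) = -1*e1 - 1*e2
f(e2) = 4*e1 - 2*e2
f(e1) ^ f(e2) = (-1*e1 - 1*e2) ^ (4*e1 - 2*e2)
= (-1)*(-2)*e12 + (-1)*4*e21
= (2 - (-4))*e12
= 6*e12
Coefficient = 6


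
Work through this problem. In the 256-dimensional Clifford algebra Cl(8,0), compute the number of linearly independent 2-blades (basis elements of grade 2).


Number of grade-k basis blades in Cl(p,q) with n = p + q is C(n, k).
n = 8 + 0 = 8
C(8, 2) = 8! / (2! * 6!)
= 40320 / (2 * 720)
= 28


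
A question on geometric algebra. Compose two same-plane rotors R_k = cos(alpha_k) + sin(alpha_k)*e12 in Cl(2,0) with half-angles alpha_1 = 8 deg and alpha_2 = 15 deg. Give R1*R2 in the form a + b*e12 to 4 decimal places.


Same-plane rotors commute and their half-angles add:
R1*R2 = cos(a1 + a2) + sin(a1 + a2)*e12.
a1 + a2 = 8 + 15 = 23 deg
cos(23 deg) = 0.9205
sin(23 deg) = 0.3907
R1*R2 = 0.9205 + 0.3907*e12


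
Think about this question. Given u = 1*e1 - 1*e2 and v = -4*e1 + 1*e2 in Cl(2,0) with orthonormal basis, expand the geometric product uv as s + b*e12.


Expand: (1*e1 - 1*e2)(-4*e1 + 1*e2)
= 1*(-4)*e1e1 + 1*1*e1e2 + (-1)*(-4)*e2e1 + (-1)*1*e2e2
Using e1^2 = e2^2 = 1, e2e1 = -e1e2:
Scalar part s = 1*(-4) + (-1)*1 = -4 + (-1) = -5
Bivector part b = 1*1 - (-1)*(-4) = 1 - 4 = -3
uv = -5 - 3*e12


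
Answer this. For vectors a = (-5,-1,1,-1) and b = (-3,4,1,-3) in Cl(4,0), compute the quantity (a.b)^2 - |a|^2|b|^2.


a . b = (-5)*(-3) + (-1)*4 + 1*1 + (-1)*(-3)
= 15 + (-4) + 1 + 3 = 15
|a|^2 = (-5)^2 + (-1)^2 + 1^2 + (-1)^2 = 28
|b|^2 = (-3)^2 + 4^2 + 1^2 + (-3)^2 = 35
(a.b)^2 = 15^2 = 225
|a|^2 * |b|^2 = 28 * 35 = 980
Result = 225 - 980 = -755


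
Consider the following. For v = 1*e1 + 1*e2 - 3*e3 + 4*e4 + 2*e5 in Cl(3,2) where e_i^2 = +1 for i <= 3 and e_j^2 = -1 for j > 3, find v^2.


v^2 = sum of c_i^2 * e_i^2
Positive signature terms (e_i^2 = +1): 1^2 + 1^2 + (-3)^2 = 11
Negative signature terms (e_j^2 = -1): 4^2 + 2^2 = 20
v^2 = 11 - 20 = -9


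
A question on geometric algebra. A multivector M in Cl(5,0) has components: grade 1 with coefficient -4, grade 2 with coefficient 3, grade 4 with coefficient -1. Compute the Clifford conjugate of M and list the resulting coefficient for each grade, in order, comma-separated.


Clifford conjugate sign for grade k: (-1)^(k(k+1)/2)
Grade 1: (-1)^(1*2/2) = (-1)^1 = -1, coeff -4 -> 4
Grade 2: (-1)^(2*3/2) = (-1)^3 = -1, coeff 3 -> -3
Grade 4: (-1)^(4*5/2) = (-1)^10 = 1, coeff -1 -> -1
Conjugated coefficients: 4, -3, -1


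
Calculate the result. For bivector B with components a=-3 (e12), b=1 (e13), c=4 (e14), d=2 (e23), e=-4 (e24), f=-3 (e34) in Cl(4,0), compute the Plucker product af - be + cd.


Plucker relation: af - be + cd
a*f = (-3)*(-3) = 9
b*e = 1*(-4) = -4
c*d = 4*2 = 8
af - be + cd = 9 - (-4) + 8
= 21


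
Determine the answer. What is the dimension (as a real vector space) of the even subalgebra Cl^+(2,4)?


Even subalgebra dimension = 2^(n-1)
n = 2 + 4 = 6
2^(6 - 1) = 2^5 = 32
Verification: sum of C(6,k) for even k = 1 + 15 + 15 + 1 = 32
Result = 32


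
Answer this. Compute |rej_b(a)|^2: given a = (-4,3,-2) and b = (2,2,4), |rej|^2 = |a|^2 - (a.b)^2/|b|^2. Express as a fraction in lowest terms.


|a|^2 = (-4)^2 + 3^2 + (-2)^2 = 29
|b|^2 = 2^2 + 2^2 + 4^2 = 24
a . b = (-4)*2 + 3*2 + (-2)*4 = -10
(a.b)^2 = (-10)^2 = 100
|rej|^2 = 29 - 100/24
= (696 - 100)/24
= 596/24
In lowest terms: 149/6


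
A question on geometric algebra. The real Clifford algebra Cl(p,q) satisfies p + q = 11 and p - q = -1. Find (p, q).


We need p + q = 11 and p - q = -1.
Adding: 2p = 11 + (-1) = 10, so p = 5.
Then q = 11 - 5 = 6.
(p, q) = (5, 6)


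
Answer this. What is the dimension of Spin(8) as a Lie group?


Spin(n) double-covers SO(n); both have Lie algebra so(n) of dimension n(n-1)/2.
n = 8
n(n-1) = 8 * 7 = 56
dim Spin(8) = 56/2 = 28


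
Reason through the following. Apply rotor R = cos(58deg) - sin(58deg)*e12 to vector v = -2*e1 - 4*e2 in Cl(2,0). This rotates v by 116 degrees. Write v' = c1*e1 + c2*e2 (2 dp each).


Rotor R = cos(58deg) - sin(58deg)*e12
Rotation angle theta = 2 * 58 = 116 degrees
v' = R*v*~R rotates v by theta.
cos(116deg) = -0.4384, sin(116deg) = 0.8988
v'_1 = -2*cos(116deg) - (-4)*sin(116deg)
= -2*(-0.4384) - (-4)*0.8988
= 4.47
v'_2 = -2*sin(116deg) + (-4)*cos(116deg)
= -2*0.8988 + (-4)*(-0.4384)
= -0.04
v' = 4.47*e1 - 0.04*e2


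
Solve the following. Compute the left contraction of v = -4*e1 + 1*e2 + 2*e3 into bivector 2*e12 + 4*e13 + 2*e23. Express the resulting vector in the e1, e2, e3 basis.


Left contraction v _| B = <vB>_1 (grade-1 part of the geometric product vB).
Using e1_|e12 = e2, e2_|e12 = -e1, e1_|e13 = e3, e3_|e13 = -e1, e2_|e23 = e3, e3_|e23 = -e2:
e1 coeff: -v2*b12 - v3*b13 = -(1)*(2) - (2)*(4) = -10
e2 coeff: v1*b12 - v3*b23 = (-4)*(2) - (2)*(2) = -12
e3 coeff: v1*b13 + v2*b23 = (-4)*(4) + (1)*(2) = -14
v _| B = -10*e1 - 12*e2 - 14*e3


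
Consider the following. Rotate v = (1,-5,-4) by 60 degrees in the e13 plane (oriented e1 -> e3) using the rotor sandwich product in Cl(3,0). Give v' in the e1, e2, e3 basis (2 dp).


Rotor R = cos(30deg) - sin(30deg)*e13
Rotation angle theta = 2 * 30 = 60 degrees in the e13 plane (e1 -> e3).
The component perpendicular to the plane (e2) is invariant: v'_2 = v2 = -5.00
cos(60deg) = 0.5000, sin(60deg) = 0.8660
v'_1 = v1*cos(theta) - v3*sin(theta) = 1*0.5000 - (-4)*0.8660 = 3.96
v'_3 = v1*sin(theta) + v3*cos(theta) = 1*0.8660 + (-4)*0.5000 = -1.13
v' = 3.96*e1 - 5.00*e2 - 1.13*e3


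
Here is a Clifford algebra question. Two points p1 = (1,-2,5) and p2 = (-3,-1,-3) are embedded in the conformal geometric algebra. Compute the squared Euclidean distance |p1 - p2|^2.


p1 - p2 = (4, -1, 8)
|p1 - p2|^2 = 4^2 + (-1)^2 + 8^2
= 16 + 1 + 64
= 81


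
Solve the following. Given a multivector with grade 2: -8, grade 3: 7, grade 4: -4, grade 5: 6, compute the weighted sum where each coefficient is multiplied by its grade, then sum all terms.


Grade-weighted sum = sum of grade_k * coefficient_k
2*(-8) = -16
3*7 = 21
4*(-4) = -16
5*6 = 30
Total = -16 + 21 + (-16) + 30 = 19


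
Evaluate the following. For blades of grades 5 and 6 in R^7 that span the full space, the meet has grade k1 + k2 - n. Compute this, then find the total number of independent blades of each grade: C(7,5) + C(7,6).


Meet grade = grade(A) + grade(B) - n
= 5 + 6 - 7 = 4
C(7,5) = 21
C(7,6) = 7
dim_A + dim_B = 21 + 7 = 28


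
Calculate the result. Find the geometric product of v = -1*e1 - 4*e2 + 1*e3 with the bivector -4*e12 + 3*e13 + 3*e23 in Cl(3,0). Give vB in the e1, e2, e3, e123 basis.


vB has grade-1 (vector) and grade-3 (trivector) parts: vB = (v _| B) + (v ^ B).
Vector part <vB>_1:
  e1: -v2*b12 - v3*b13 = -(-4)*(-4) - (1)*(3) = -19
  e2: v1*b12 - v3*b23 = (-1)*(-4) - (1)*(3) = 1
  e3: v1*b13 + v2*b23 = (-1)*(3) + (-4)*(3) = -15
Trivector part <vB>_3:
  e123: v1*b23 - v2*b13 + v3*b12 = (-1)*(3) - (-4)*(3) + (1)*(-4) = 5
vB = -19*e1 + 1*e2 - 15*e3 + 5*e123


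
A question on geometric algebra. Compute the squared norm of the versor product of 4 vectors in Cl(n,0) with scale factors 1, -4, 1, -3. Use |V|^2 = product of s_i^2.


Each vector v_i has |v_i|^2 = s_i^2
Squared scales: 1^2 = 1, (-4)^2 = 16, 1^2 = 1, (-3)^2 = 9
|V|^2 = 1 * 16 * 1 * 9
= 144


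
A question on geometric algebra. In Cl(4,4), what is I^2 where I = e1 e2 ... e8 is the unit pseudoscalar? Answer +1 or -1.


The pseudoscalar I = e1...e_n (product of all n generators) of Cl(p,q) satisfies I^2 = (-1)^(q + n(n-1)/2).
p = 4, q = 4, n = p + q = 8
n(n-1)/2 = 8 * 7 / 2 = 28
Exponent = q + n(n-1)/2 = 4 + 28 = 32
I^2 = (-1)^32 = +1


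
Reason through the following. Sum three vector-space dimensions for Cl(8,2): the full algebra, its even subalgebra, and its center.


n = 8 + 2 = 10
Total dim = 2^10 = 1024
Even subalgebra dim = 2^9 = 512
n is even, so center dim = 1
Sum = 1024 + 512 + 1 = 1537


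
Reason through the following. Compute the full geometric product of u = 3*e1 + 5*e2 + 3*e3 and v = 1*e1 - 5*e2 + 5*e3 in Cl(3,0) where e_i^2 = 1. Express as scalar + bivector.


In Cl(3,0): e_i^2 = 1, e_ie_j = -e_je_i for i != j.
Scalar part = u . v = 3*1 + 5*(-5) + 3*5
= 3 + (-25) + 15 = -7
e12 coeff = 3*(-5) - 5*1 = -15 - 5 = -20
e13 coeff = 3*5 - 3*1 = 15 - 3 = 12
e23 coeff = 5*5 - 3*(-5) = 25 - (-15) = 40
uv = -7 - 20*e12 + 12*e13 + 40*e23


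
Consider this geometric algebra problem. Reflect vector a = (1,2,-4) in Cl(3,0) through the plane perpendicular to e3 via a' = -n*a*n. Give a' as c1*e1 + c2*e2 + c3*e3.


Reflection formula: a' = -n*a*n, with n = e3 (unit vector, n^2 = 1).
For reflection through hyperplane perp to e3:
The component along e3 flips sign, others stay.
a = (1, 2, -4)
a' = (1, 2, 4)
a' = 1*e1 + 2*e2 + 4*e3


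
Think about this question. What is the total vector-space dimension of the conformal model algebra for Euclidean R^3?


The conformal model of R^3 uses Cl(4,1): the 3 Euclidean generators plus two extra orthogonal generators e+ (e+^2 = +1) and e- (e-^2 = -1), from which the null vectors e0, einf are built.
Number of generators m = 3 + 2 = 5.
dim Cl(p,q) = 2^m = 2^5 = 32


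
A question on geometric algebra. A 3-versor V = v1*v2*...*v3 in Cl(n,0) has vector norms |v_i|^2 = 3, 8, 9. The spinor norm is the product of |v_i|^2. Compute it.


Spinor norm N(V) = |v1|^2 * |v2|^2 * ... * |v3|^2
= 3 * 8 * 9
Running product: 3, 24, 216
N(V) = 216


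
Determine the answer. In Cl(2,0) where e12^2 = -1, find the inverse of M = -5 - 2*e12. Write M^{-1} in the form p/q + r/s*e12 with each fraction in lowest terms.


M = -5 - 2*e12, where e12^2 = -1.
Since M commutes with its reverse ~M = a - b*e12, M * ~M = a^2 - b^2*e12^2 = a^2 + b^2.
So M^{-1} = ~M / (a^2 + b^2) = (a - b*e12)/(a^2 + b^2).
a^2 + b^2 = 25 + 4 = 29
Scalar part = -5/29 = -5/29
Bivector coeff = 2/29 = 2/29
M^{-1} = -5/29 + 2/29*e12


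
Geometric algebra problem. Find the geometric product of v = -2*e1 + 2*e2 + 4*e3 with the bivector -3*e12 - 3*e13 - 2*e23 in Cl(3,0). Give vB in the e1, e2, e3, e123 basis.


vB has grade-1 (vector) and grade-3 (trivector) parts: vB = (v _| B) + (v ^ B).
Vector part <vB>_1:
  e1: -v2*b12 - v3*b13 = -(2)*(-3) - (4)*(-3) = 18
  e2: v1*b12 - v3*b23 = (-2)*(-3) - (4)*(-2) = 14
  e3: v1*b13 + v2*b23 = (-2)*(-3) + (2)*(-2) = 2
Trivector part <vB>_3:
  e123: v1*b23 - v2*b13 + v3*b12 = (-2)*(-2) - (2)*(-3) + (4)*(-3) = -2
vB = 18*e1 + 14*e2 + 2*e3 - 2*e123


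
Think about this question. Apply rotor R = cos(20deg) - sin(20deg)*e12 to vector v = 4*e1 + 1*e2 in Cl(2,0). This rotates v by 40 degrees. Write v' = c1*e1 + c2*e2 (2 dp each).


Rotor R = cos(20deg) - sin(20deg)*e12
Rotation angle theta = 2 * 20 = 40 degrees
v' = R*v*~R rotates v by theta.
cos(40deg) = 0.7660, sin(40deg) = 0.6428
v'_1 = 4*cos(40deg) - 1*sin(40deg)
= 4*0.7660 - 1*0.6428
= 2.42
v'_2 = 4*sin(40deg) + 1*cos(40deg)
= 4*0.6428 + 1*0.7660
= 3.34
v' = 2.42*e1 + 3.34*e2


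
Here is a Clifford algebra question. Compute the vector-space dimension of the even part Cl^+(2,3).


Even subalgebra dimension = 2^(n-1)
n = 2 + 3 = 5
2^(5 - 1) = 2^4 = 16
Verification: sum of C(5,k) for even k = 1 + 10 + 5 = 16
Result = 16


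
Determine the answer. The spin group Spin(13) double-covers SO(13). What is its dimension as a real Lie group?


Spin(n) double-covers SO(n); both have Lie algebra so(n) of dimension n(n-1)/2.
n = 13
n(n-1) = 13 * 12 = 156
dim Spin(13) = 156/2 = 78


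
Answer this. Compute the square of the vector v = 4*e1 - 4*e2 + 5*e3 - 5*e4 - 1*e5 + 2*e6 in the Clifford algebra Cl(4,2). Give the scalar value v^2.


v^2 = sum of c_i^2 * e_i^2
Positive signature terms (e_i^2 = +1): 4^2 + (-4)^2 + 5^2 + (-5)^2 = 82
Negative signature terms (e_j^2 = -1): (-1)^2 + 2^2 = 5
v^2 = 82 - 5 = 77


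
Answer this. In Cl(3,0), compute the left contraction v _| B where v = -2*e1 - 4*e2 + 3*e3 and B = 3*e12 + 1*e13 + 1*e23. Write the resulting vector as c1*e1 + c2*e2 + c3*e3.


Left contraction v _| B = <vB>_1 (grade-1 part of the geometric product vB).
Using e1_|e12 = e2, e2_|e12 = -e1, e1_|e13 = e3, e3_|e13 = -e1, e2_|e23 = e3, e3_|e23 = -e2:
e1 coeff: -v2*b12 - v3*b13 = -(-4)*(3) - (3)*(1) = 9
e2 coeff: v1*b12 - v3*b23 = (-2)*(3) - (3)*(1) = -9
e3 coeff: v1*b13 + v2*b23 = (-2)*(1) + (-4)*(1) = -6
v _| B = 9*e1 - 9*e2 - 6*e3


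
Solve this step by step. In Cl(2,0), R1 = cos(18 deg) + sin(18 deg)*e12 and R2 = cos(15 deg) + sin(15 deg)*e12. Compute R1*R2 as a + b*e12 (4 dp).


Same-plane rotors commute and their half-angles add:
R1*R2 = cos(a1 + a2) + sin(a1 + a2)*e12.
a1 + a2 = 18 + 15 = 33 deg
cos(33 deg) = 0.8387
sin(33 deg) = 0.5446
R1*R2 = 0.8387 + 0.5446*e12


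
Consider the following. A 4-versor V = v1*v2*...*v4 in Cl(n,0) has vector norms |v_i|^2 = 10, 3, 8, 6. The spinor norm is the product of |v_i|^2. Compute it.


Spinor norm N(V) = |v1|^2 * |v2|^2 * ... * |v4|^2
= 10 * 3 * 8 * 6
Running product: 10, 30, 240, 1440
N(V) = 1440


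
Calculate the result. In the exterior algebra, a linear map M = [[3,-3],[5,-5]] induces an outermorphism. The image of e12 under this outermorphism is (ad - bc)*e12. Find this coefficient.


The outermorphism of a linear map f sends e1^e2 to f(e1)^f(e2).
f(e1) = 3*e1 + 5*e2
f(e2) = -3*e1 - 5*e2
f(e1) ^ f(e2) = (3*e1 + 5*e2) ^ (-3*e1 - 5*e2)
= 3*(-5)*e12 + 5*(-3)*e21
= (-15 - (-15))*e12
= 0*e12
Coefficient = 0


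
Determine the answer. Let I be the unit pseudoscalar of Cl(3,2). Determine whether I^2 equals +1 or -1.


The pseudoscalar I = e1...e_n (product of all n generators) of Cl(p,q) satisfies I^2 = (-1)^(q + n(n-1)/2).
p = 3, q = 2, n = p + q = 5
n(n-1)/2 = 5 * 4 / 2 = 10
Exponent = q + n(n-1)/2 = 2 + 10 = 12
I^2 = (-1)^12 = +1


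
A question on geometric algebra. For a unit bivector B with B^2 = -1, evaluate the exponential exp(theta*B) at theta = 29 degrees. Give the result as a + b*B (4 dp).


For a unit bivector B with B^2 = -1, the exponential series gives
e^(theta*B) = cos(theta) + sin(theta)*B (the GA analogue of Euler's formula).
theta = 29 degrees = 0.506145 rad
cos(29 deg) = 0.8746
sin(29 deg) = 0.4848
exp(theta*B) = 0.8746 + 0.4848*B


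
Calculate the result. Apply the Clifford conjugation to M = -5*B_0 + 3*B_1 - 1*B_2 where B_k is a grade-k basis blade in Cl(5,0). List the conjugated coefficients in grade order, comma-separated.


Clifford conjugate sign for grade k: (-1)^(k(k+1)/2)
Grade 0: (-1)^(0*1/2) = (-1)^0 = 1, coeff -5 -> -5
Grade 1: (-1)^(1*2/2) = (-1)^1 = -1, coeff 3 -> -3
Grade 2: (-1)^(2*3/2) = (-1)^3 = -1, coeff -1 -> 1
Conjugated coefficients: -5, -3, 1


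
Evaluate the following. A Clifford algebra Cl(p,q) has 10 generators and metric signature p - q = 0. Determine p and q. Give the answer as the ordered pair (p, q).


We need p + q = 10 and p - q = 0.
Adding: 2p = 10 + 0 = 10, so p = 5.
Then q = 10 - 5 = 5.
(p, q) = (5, 5)


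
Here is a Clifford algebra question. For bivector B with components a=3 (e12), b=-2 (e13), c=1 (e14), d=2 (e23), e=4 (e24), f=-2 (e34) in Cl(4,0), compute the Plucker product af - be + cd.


Plucker relation: af - be + cd
a*f = 3*(-2) = -6
b*e = (-2)*4 = -8
c*d = 1*2 = 2
af - be + cd = -6 - (-8) + 2
= 4


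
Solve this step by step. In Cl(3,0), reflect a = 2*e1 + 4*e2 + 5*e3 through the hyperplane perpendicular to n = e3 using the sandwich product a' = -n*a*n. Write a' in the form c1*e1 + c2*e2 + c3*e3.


Reflection formula: a' = -n*a*n, with n = e3 (unit vector, n^2 = 1).
For reflection through hyperplane perp to e3:
The component along e3 flips sign, others stay.
a = (2, 4, 5)
a' = (2, 4, -5)
a' = 2*e1 + 4*e2 - 5*e3


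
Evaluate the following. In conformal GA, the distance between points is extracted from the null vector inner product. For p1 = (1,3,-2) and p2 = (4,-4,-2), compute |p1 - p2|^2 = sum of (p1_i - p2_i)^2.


p1 - p2 = (-3, 7, 0)
|p1 - p2|^2 = (-3)^2 + 7^2 + 0^2
= 9 + 49 + 0
= 58


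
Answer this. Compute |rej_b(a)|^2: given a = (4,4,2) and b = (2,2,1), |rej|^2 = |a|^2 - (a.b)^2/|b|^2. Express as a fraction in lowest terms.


|a|^2 = 4^2 + 4^2 + 2^2 = 36
|b|^2 = 2^2 + 2^2 + 1^2 = 9
a . b = 4*2 + 4*2 + 2*1 = 18
(a.b)^2 = 18^2 = 324
|rej|^2 = 36 - 324/9
= (324 - 324)/9
= 0/9
In lowest terms: 0/1


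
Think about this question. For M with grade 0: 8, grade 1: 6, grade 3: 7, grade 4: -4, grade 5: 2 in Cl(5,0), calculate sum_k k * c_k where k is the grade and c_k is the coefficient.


Grade-weighted sum = sum of grade_k * coefficient_k
0*8 = 0
1*6 = 6
3*7 = 21
4*(-4) = -16
5*2 = 10
Total = 0 + 6 + 21 + (-16) + 10 = 21


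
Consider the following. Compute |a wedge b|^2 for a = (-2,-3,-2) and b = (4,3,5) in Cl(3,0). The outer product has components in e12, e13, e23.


a wedge b = (a1*b2 - a2*b1)*e12 + (a1*b3 - a3*b1)*e13 + (a2*b3 - a3*b2)*e23
e12 coeff: (-2)*3 - (-3)*4 = -6 - (-12) = 6
e13 coeff: (-2)*5 - (-2)*4 = -10 - (-8) = -2
e23 coeff: (-3)*5 - (-2)*3 = -15 - (-6) = -9
|a wedge b|^2 = 6^2 + (-2)^2 + (-9)^2
= 36 + 4 + 81
= 121


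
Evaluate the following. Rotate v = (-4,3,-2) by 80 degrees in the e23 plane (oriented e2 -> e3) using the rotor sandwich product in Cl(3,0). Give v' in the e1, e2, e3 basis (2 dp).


Rotor R = cos(40deg) - sin(40deg)*e23
Rotation angle theta = 2 * 40 = 80 degrees in the e23 plane (e2 -> e3).
The component perpendicular to the plane (e1) is invariant: v'_1 = v1 = -4.00
cos(80deg) = 0.1736, sin(80deg) = 0.9848
v'_2 = v2*cos(theta) - v3*sin(theta) = 3*0.1736 - (-2)*0.9848 = 2.49
v'_3 = v2*sin(theta) + v3*cos(theta) = 3*0.9848 + (-2)*0.1736 = 2.61
v' = -4.00*e1 + 2.49*e2 + 2.61*e3


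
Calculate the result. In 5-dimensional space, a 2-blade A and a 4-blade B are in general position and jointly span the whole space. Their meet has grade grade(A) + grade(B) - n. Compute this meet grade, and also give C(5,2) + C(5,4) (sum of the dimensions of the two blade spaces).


Meet grade = grade(A) + grade(B) - n
= 2 + 4 - 5 = 1
C(5,2) = 10
C(5,4) = 5
dim_A + dim_B = 10 + 5 = 15


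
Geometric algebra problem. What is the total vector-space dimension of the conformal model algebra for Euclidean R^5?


The conformal model of R^5 uses Cl(6,1): the 5 Euclidean generators plus two extra orthogonal generators e+ (e+^2 = +1) and e- (e-^2 = -1), from which the null vectors e0, einf are built.
Number of generators m = 5 + 2 = 7.
dim Cl(p,q) = 2^m = 2^7 = 128


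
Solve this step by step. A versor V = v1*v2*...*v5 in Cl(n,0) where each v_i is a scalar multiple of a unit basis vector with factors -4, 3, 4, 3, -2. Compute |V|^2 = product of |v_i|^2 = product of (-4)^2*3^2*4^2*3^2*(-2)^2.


Each vector v_i has |v_i|^2 = s_i^2
Squared scales: (-4)^2 = 16, 3^2 = 9, 4^2 = 16, 3^2 = 9, (-2)^2 = 4
|V|^2 = 16 * 9 * 16 * 9 * 4
= 82944


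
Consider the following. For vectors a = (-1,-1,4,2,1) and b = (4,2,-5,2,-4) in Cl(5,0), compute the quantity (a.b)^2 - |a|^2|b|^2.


a . b = (-1)*4 + (-1)*2 + 4*(-5) + 2*2 + 1*(-4)
= -4 + (-2) + (-20) + 4 + (-4) = -26
|a|^2 = (-1)^2 + (-1)^2 + 4^2 + 2^2 + 1^2 = 23
|b|^2 = 4^2 + 2^2 + (-5)^2 + 2^2 + (-4)^2 = 65
(a.b)^2 = (-26)^2 = 676
|a|^2 * |b|^2 = 23 * 65 = 1495
Result = 676 - 1495 = -819
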